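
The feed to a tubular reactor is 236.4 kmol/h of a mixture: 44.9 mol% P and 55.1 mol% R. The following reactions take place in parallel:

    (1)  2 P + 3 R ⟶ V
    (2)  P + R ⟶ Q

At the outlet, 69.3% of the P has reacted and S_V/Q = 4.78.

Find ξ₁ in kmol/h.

Conversion of P: P consumed = 0.693 × 106.1 = 73.56 kmol/h = 2ξ₁ + 1ξ₂.
Selectivity: 1ξ₁ / (1ξ₂) = 4.78 → ξ₁ = 4.78 ξ₂.
Substitute: (2·4.78 + 1) ξ₂ = 73.56 → ξ₂ = 6.966 kmol/h, ξ₁ = 33.3 kmol/h.
Outlet amounts (n = n₀ + Σ ν·ξ):
  P: 106.1 − 2(33.3) − 1(6.966) = 32.59
  R: 130.3 − 3(33.3) − 1(6.966) = 23.4
  V: 0 + 1(33.3) = 33.3
  Q: 0 + 1(6.966) = 6.966

ξ₁ = 33.3 kmol/h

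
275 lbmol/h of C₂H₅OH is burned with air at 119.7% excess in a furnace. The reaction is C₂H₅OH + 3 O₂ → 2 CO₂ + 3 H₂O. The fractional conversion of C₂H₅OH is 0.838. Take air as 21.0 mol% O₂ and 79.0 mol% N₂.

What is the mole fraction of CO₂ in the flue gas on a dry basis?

0.0546

Stoichiometric O₂ = 3 × 275 = 825 lbmol/h; O₂ fed = 825 × 2.197 = 1813 lbmol/h.
N₂ fed = 1813 × 79/21 = 6819 lbmol/h.
Fuel reacted = 0.838 × 275 → ξ = 230.4 lbmol/h.
Outlet (n = n₀ + ν ξ):
  C₂H₅OH: 275 − 1(230.4) = 44.55
  O₂: 1813 − 3(230.4) = 1121
  N₂: 6819 (inert)
  CO₂: 0 + 2(230.4) = 460.9
  H₂O: 0 + 3(230.4) = 691.3
Dry total = 8445 lbmol/h; y_CO₂ (dry) = 460.9 / 8445 = 0.05458.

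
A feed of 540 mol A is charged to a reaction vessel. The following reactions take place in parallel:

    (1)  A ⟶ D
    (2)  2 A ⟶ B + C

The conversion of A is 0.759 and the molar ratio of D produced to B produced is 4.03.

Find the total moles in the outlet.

Conversion of A: A consumed = 0.759 × 540 = 409.9 mol = 1ξ₁ + 2ξ₂.
Selectivity: 1ξ₁ / (1ξ₂) = 4.03 → ξ₁ = 4.03 ξ₂.
Substitute: (1·4.03 + 2) ξ₂ = 409.9 → ξ₂ = 67.97 mol, ξ₁ = 273.9 mol.
Outlet amounts (n = n₀ + Σ ν·ξ):
  A: 540 − 1(273.9) − 2(67.97) = 130.1
  D: 0 + 1(273.9) = 273.9
  B: 0 + 1(67.97) = 67.97
  C: 0 + 1(67.97) = 67.97
Total out = 130.1 + 273.9 + 67.97 + 67.97 = 540 mol.

540 mol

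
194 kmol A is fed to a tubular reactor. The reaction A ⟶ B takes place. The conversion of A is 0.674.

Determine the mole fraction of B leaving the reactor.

A reacted = 0.674 × 194 = 130.8 kmol; ν_A = −1, so ξ = 130.8/1 = 130.8 kmol.
Outlet amounts (n = n₀ + ν ξ):
  A: 194 − 1(130.8) = 63.24
  B: 0 + 1(130.8) = 130.8
Total out = 194 kmol; y_B = 130.8 / 194 = 0.674.

0.674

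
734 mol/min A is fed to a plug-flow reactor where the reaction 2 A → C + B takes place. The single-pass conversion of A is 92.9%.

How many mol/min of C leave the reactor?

A reacted = 0.929 × 734 = 681.9 mol/min; ν_A = −2, so ξ = 681.9/2 = 340.9 mol/min.
Outlet amounts (n = n₀ + ν ξ):
  A: 734 − 2(340.9) = 52.11
  C: 0 + 1(340.9) = 340.9
  B: 0 + 1(340.9) = 340.9

341 mol/min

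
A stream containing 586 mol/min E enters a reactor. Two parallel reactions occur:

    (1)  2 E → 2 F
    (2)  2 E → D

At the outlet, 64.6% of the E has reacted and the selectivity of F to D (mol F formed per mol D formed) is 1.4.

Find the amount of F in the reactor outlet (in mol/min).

156 mol/min

Conversion of E: E consumed = 0.646 × 586 = 378.6 mol/min = 2ξ₁ + 2ξ₂.
Selectivity: 2ξ₁ / (1ξ₂) = 1.4 → ξ₁ = 0.7 ξ₂.
Substitute: (2·0.7 + 2) ξ₂ = 378.6 → ξ₂ = 111.3 mol/min, ξ₁ = 77.94 mol/min.
Outlet amounts (n = n₀ + Σ ν·ξ):
  E: 586 − 2(77.94) − 2(111.3) = 207.4
  F: 0 + 2(77.94) = 155.9
  D: 0 + 1(111.3) = 111.3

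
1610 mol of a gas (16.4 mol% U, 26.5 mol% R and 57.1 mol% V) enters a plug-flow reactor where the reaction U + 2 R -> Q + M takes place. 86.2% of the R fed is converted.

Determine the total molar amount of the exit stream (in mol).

R reacted = 0.862 × 426.6 = 367.8 mol; ν_R = −2, so ξ = 367.8/2 = 183.9 mol.
Outlet amounts (n = n₀ + ν ξ):
  U: 264 − 1(183.9) = 80.15
  R: 426.6 − 2(183.9) = 58.88
  Q: 0 + 1(183.9) = 183.9
  M: 0 + 1(183.9) = 183.9
  V: 919.3 (inert)
Total out = 80.15 + 58.88 + 183.9 + 183.9 + 919.3 = 1426 mol.

1430 mol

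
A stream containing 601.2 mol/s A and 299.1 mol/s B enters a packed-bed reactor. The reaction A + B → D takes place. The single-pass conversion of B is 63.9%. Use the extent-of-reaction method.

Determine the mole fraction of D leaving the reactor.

0.27

B reacted = 0.639 × 299.1 = 191.1 mol/s; ν_B = −1, so ξ = 191.1/1 = 191.1 mol/s.
Outlet amounts (n = n₀ + ν ξ):
  A: 601.2 − 1(191.1) = 410.1
  B: 299.1 − 1(191.1) = 108
  D: 0 + 1(191.1) = 191.1
Total out = 709.2 mol/s; y_D = 191.1 / 709.2 = 0.2695.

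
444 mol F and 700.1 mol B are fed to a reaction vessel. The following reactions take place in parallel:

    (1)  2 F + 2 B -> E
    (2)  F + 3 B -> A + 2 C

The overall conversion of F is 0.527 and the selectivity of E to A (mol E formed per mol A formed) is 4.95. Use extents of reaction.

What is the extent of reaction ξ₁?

ξ₁ = 106 mol

Conversion of F: F consumed = 0.527 × 444 = 234 mol = 2ξ₁ + 1ξ₂.
Selectivity: 1ξ₁ / (1ξ₂) = 4.95 → ξ₁ = 4.95 ξ₂.
Substitute: (2·4.95 + 1) ξ₂ = 234 → ξ₂ = 21.47 mol, ξ₁ = 106.3 mol.
Outlet amounts (n = n₀ + Σ ν·ξ):
  F: 444 − 2(106.3) − 1(21.47) = 210
  B: 700.1 − 2(106.3) − 3(21.47) = 423.2
  E: 0 + 1(106.3) = 106.3
  A: 0 + 1(21.47) = 21.47
  C: 0 + 2(21.47) = 42.93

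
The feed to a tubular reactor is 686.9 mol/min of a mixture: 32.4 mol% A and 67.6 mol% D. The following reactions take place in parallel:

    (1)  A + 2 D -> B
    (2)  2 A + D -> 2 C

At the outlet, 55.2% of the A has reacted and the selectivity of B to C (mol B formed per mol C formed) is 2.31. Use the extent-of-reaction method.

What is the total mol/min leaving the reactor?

Conversion of A: A consumed = 0.552 × 222.6 = 122.9 mol/min = 1ξ₁ + 2ξ₂.
Selectivity: 1ξ₁ / (2ξ₂) = 2.31 → ξ₁ = 4.62 ξ₂.
Substitute: (1·4.62 + 2) ξ₂ = 122.9 → ξ₂ = 18.56 mol/min, ξ₁ = 85.74 mol/min.
Outlet amounts (n = n₀ + Σ ν·ξ):
  A: 222.6 − 1(85.74) − 2(18.56) = 99.7
  D: 464.3 − 2(85.74) − 1(18.56) = 274.3
  B: 0 + 1(85.74) = 85.74
  C: 0 + 2(18.56) = 37.12
Total out = 99.7 + 274.3 + 85.74 + 37.12 = 496.9 mol/min.

497 mol/min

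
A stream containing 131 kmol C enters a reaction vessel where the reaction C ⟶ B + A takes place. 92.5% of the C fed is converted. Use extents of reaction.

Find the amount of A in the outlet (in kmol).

121 kmol

C reacted = 0.925 × 131 = 121.2 kmol; ν_C = −1, so ξ = 121.2/1 = 121.2 kmol.
Outlet amounts (n = n₀ + ν ξ):
  C: 131 − 1(121.2) = 9.825
  B: 0 + 1(121.2) = 121.2
  A: 0 + 1(121.2) = 121.2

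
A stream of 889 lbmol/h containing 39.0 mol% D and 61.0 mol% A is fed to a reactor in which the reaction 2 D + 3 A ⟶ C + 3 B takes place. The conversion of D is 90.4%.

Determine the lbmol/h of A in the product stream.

D reacted = 0.904 × 346.7 = 313.4 lbmol/h; ν_D = −2, so ξ = 313.4/2 = 156.7 lbmol/h.
Outlet amounts (n = n₀ + ν ξ):
  D: 346.7 − 2(156.7) = 33.28
  A: 542.3 − 3(156.7) = 72.15
  C: 0 + 1(156.7) = 156.7
  B: 0 + 3(156.7) = 470.1

72.2 lbmol/h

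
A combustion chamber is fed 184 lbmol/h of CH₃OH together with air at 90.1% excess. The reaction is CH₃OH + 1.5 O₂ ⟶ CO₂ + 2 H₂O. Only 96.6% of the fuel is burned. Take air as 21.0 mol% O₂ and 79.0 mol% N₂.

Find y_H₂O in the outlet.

0.128

Stoichiometric O₂ = 1.5 × 184 = 276 lbmol/h; O₂ fed = 276 × 1.901 = 524.7 lbmol/h.
N₂ fed = 524.7 × 79/21 = 1974 lbmol/h.
Fuel reacted = 0.966 × 184 → ξ = 177.7 lbmol/h.
Outlet (n = n₀ + ν ξ):
  CH₃OH: 184 − 1(177.7) = 6.256
  O₂: 524.7 − 1.5(177.7) = 258.1
  N₂: 1974 (inert)
  CO₂: 0 + 1(177.7) = 177.7
  H₂O: 0 + 2(177.7) = 355.5
Total out = 2771 lbmol/h; y_H₂O = 355.5 / 2771 = 0.1283.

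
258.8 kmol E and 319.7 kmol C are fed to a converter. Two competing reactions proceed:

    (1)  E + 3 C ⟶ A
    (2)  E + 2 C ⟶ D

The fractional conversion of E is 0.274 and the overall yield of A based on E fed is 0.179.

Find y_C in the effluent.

Yield of A: 1ξ₁ / 258.8 = 0.179 → ξ₁ = 46.33 kmol.
Conversion of E: 1ξ₁ + 1ξ₂ = 0.274 × 258.8 = 70.91 → ξ₂ = 24.59 kmol.
Outlet amounts (n = n₀ + Σ ν·ξ):
  E: 258.8 − 1(46.33) − 1(24.59) = 187.9
  C: 319.7 − 3(46.33) − 2(24.59) = 131.6
  A: 0 + 1(46.33) = 46.33
  D: 0 + 1(24.59) = 24.59
Total out = 390.4 kmol; y_C = 131.6 / 390.4 = 0.337.

0.337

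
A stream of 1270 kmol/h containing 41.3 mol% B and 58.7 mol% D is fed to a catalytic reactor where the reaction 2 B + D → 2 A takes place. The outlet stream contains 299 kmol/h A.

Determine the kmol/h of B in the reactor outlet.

226 kmol/h

For A: n = n₀ + 2ξ → 299 = 0 + 2ξ, giving ξ = 149.5 kmol/h.
Outlet amounts (n = n₀ + ν ξ):
  B: 524.5 − 2(149.5) = 225.5
  D: 745.5 − 1(149.5) = 596
  A: 0 + 2(149.5) = 299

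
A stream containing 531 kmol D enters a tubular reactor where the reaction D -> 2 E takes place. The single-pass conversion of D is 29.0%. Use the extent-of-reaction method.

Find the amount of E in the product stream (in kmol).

D reacted = 0.29 × 531 = 154 kmol; ν_D = −1, so ξ = 154/1 = 154 kmol.
Outlet amounts (n = n₀ + ν ξ):
  D: 531 − 1(154) = 377
  E: 0 + 2(154) = 308

308 kmol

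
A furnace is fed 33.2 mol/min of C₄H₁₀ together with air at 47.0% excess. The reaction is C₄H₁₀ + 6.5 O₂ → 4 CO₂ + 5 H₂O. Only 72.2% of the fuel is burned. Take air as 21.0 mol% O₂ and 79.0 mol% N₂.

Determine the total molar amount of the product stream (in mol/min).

Stoichiometric O₂ = 6.5 × 33.2 = 215.8 mol/min; O₂ fed = 215.8 × 1.470 = 317.2 mol/min.
N₂ fed = 317.2 × 79/21 = 1193 mol/min.
Fuel reacted = 0.722 × 33.2 → ξ = 23.97 mol/min.
Outlet (n = n₀ + ν ξ):
  C₄H₁₀: 33.2 − 1(23.97) = 9.23
  O₂: 317.2 − 6.5(23.97) = 161.4
  N₂: 1193 (inert)
  CO₂: 0 + 4(23.97) = 95.88
  H₂O: 0 + 5(23.97) = 119.9
Total out = 9.23 + 161.4 + 1193 + 95.88 + 119.9 = 1580 mol/min.

1580 mol/min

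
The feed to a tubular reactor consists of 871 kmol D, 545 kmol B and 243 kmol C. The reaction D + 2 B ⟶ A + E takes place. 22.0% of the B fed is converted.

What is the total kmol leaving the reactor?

1600 kmol

B reacted = 0.22 × 545 = 119.9 kmol; ν_B = −2, so ξ = 119.9/2 = 59.95 kmol.
Outlet amounts (n = n₀ + ν ξ):
  D: 871 − 1(59.95) = 811
  B: 545 − 2(59.95) = 425.1
  A: 0 + 1(59.95) = 59.95
  E: 0 + 1(59.95) = 59.95
  C: 243 (inert)
Total out = 811 + 425.1 + 59.95 + 59.95 + 243 = 1599 kmol.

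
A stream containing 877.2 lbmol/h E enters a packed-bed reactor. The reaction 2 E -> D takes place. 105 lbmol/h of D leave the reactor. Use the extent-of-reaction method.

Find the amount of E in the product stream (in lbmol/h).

667 lbmol/h

For D: n = n₀ + 1ξ → 105 = 0 + 1ξ, giving ξ = 105 lbmol/h.
Outlet amounts (n = n₀ + ν ξ):
  E: 877.2 − 2(105) = 667.2
  D: 0 + 1(105) = 105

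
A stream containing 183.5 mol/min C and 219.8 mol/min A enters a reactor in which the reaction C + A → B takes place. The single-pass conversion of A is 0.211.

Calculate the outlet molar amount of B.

46.4 mol/min

A reacted = 0.211 × 219.8 = 46.38 mol/min; ν_A = −1, so ξ = 46.38/1 = 46.38 mol/min.
Outlet amounts (n = n₀ + ν ξ):
  C: 183.5 − 1(46.38) = 137.1
  A: 219.8 − 1(46.38) = 173.4
  B: 0 + 1(46.38) = 46.38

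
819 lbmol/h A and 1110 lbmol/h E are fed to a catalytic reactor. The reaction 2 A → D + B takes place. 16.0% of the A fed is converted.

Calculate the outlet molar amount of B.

A reacted = 0.16 × 819 = 131 lbmol/h; ν_A = −2, so ξ = 131/2 = 65.52 lbmol/h.
Outlet amounts (n = n₀ + ν ξ):
  A: 819 − 2(65.52) = 688
  D: 0 + 1(65.52) = 65.52
  B: 0 + 1(65.52) = 65.52
  E: 1110 (inert)

65.5 lbmol/h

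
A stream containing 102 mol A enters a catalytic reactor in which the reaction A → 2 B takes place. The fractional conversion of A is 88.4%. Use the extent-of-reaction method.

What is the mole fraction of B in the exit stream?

0.938

A reacted = 0.884 × 102 = 90.17 mol; ν_A = −1, so ξ = 90.17/1 = 90.17 mol.
Outlet amounts (n = n₀ + ν ξ):
  A: 102 − 1(90.17) = 11.83
  B: 0 + 2(90.17) = 180.3
Total out = 192.2 mol; y_B = 180.3 / 192.2 = 0.9384.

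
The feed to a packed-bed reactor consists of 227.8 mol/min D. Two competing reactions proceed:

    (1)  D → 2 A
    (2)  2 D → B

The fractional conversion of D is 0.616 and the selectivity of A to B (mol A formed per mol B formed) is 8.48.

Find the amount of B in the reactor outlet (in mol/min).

22.5 mol/min

Conversion of D: D consumed = 0.616 × 227.8 = 140.3 mol/min = 1ξ₁ + 2ξ₂.
Selectivity: 2ξ₁ / (1ξ₂) = 8.48 → ξ₁ = 4.24 ξ₂.
Substitute: (1·4.24 + 2) ξ₂ = 140.3 → ξ₂ = 22.49 mol/min, ξ₁ = 95.35 mol/min.
Outlet amounts (n = n₀ + Σ ν·ξ):
  D: 227.8 − 1(95.35) − 2(22.49) = 87.48
  A: 0 + 2(95.35) = 190.7
  B: 0 + 1(22.49) = 22.49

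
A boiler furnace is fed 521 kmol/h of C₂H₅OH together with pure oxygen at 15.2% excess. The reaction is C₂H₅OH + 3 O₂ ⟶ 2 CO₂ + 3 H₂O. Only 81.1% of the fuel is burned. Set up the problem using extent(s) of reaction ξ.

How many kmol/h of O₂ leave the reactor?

Stoichiometric O₂ = 3 × 521 = 1563 kmol/h; O₂ fed = 1563 × 1.152 = 1801 kmol/h.
Fuel reacted = 0.811 × 521 → ξ = 422.5 kmol/h.
Outlet (n = n₀ + ν ξ):
  C₂H₅OH: 521 − 1(422.5) = 98.47
  O₂: 1801 − 3(422.5) = 533
  CO₂: 0 + 2(422.5) = 845.1
  H₂O: 0 + 3(422.5) = 1268

533 kmol/h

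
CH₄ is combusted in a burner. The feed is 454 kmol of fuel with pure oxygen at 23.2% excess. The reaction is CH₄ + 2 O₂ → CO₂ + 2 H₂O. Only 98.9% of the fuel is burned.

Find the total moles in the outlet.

Stoichiometric O₂ = 2 × 454 = 908 kmol; O₂ fed = 908 × 1.232 = 1119 kmol.
Fuel reacted = 0.989 × 454 → ξ = 449 kmol.
Outlet (n = n₀ + ν ξ):
  CH₄: 454 − 1(449) = 4.994
  O₂: 1119 − 2(449) = 220.6
  CO₂: 0 + 1(449) = 449
  H₂O: 0 + 2(449) = 898
Total out = 4.994 + 220.6 + 449 + 898 = 1573 kmol.

1570 kmol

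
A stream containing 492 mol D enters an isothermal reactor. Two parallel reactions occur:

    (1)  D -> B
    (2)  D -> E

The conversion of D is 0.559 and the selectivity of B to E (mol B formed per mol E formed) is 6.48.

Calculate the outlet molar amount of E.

Conversion of D: D consumed = 0.559 × 492 = 275 mol = 1ξ₁ + 1ξ₂.
Selectivity: 1ξ₁ / (1ξ₂) = 6.48 → ξ₁ = 6.48 ξ₂.
Substitute: (1·6.48 + 1) ξ₂ = 275 → ξ₂ = 36.77 mol, ξ₁ = 238.3 mol.
Outlet amounts (n = n₀ + Σ ν·ξ):
  D: 492 − 1(238.3) − 1(36.77) = 217
  B: 0 + 1(238.3) = 238.3
  E: 0 + 1(36.77) = 36.77

36.8 mol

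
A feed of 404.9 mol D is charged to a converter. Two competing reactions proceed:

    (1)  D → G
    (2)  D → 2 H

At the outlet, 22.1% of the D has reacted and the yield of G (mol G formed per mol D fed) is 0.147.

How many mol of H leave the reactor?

Yield of G: 1ξ₁ / 404.9 = 0.147 → ξ₁ = 59.52 mol.
Conversion of D: 1ξ₁ + 1ξ₂ = 0.221 × 404.9 = 89.48 → ξ₂ = 29.96 mol.
Outlet amounts (n = n₀ + Σ ν·ξ):
  D: 404.9 − 1(59.52) − 1(29.96) = 315.4
  G: 0 + 1(59.52) = 59.52
  H: 0 + 2(29.96) = 59.93

59.9 mol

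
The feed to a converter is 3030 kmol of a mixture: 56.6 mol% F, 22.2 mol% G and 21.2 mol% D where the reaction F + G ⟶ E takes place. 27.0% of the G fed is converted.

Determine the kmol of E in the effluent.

G reacted = 0.27 × 672.7 = 181.6 kmol; ν_G = −1, so ξ = 181.6/1 = 181.6 kmol.
Outlet amounts (n = n₀ + ν ξ):
  F: 1715 − 1(181.6) = 1533
  G: 672.7 − 1(181.6) = 491
  E: 0 + 1(181.6) = 181.6
  D: 642.4 (inert)

182 kmol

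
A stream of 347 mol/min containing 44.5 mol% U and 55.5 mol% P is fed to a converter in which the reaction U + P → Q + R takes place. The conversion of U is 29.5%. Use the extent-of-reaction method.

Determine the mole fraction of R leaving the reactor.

U reacted = 0.295 × 154.4 = 45.55 mol/min; ν_U = −1, so ξ = 45.55/1 = 45.55 mol/min.
Outlet amounts (n = n₀ + ν ξ):
  U: 154.4 − 1(45.55) = 108.9
  P: 192.6 − 1(45.55) = 147
  Q: 0 + 1(45.55) = 45.55
  R: 0 + 1(45.55) = 45.55
Total out = 347 mol/min; y_R = 45.55 / 347 = 0.1313.

0.131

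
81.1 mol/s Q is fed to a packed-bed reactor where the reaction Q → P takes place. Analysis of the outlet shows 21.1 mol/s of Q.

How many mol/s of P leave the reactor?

60 mol/s

For Q: n = n₀ − 1ξ → 21.1 = 81.1 − 1ξ, giving ξ = 60 mol/s.
Outlet amounts (n = n₀ + ν ξ):
  Q: 81.1 − 1(60) = 21.1
  P: 0 + 1(60) = 60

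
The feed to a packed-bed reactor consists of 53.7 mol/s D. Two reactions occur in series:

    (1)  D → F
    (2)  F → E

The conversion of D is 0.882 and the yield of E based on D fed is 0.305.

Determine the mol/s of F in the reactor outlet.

Conversion of D: D consumed = 1ξ₁ = 0.882 × 53.7 → ξ₁ = 47.36 mol/s.
Yield of E: 1ξ₂ / 53.7 = 0.305 → ξ₂ = 16.38 mol/s.
Outlet amounts (n = n₀ + Σ ν·ξ):
  D: 53.7 − 1(47.36) = 6.337
  F: 0 + 1(47.36) − 1(16.38) = 30.98
  E: 0 + 1(16.38) = 16.38

31 mol/s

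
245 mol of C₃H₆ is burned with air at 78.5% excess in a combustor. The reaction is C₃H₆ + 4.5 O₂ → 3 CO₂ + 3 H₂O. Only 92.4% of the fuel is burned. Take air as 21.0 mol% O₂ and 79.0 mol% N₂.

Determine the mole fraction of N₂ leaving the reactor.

0.761

Stoichiometric O₂ = 4.5 × 245 = 1102 mol; O₂ fed = 1102 × 1.785 = 1968 mol.
N₂ fed = 1968 × 79/21 = 7403 mol.
Fuel reacted = 0.924 × 245 → ξ = 226.4 mol.
Outlet (n = n₀ + ν ξ):
  C₃H₆: 245 − 1(226.4) = 18.62
  O₂: 1968 − 4.5(226.4) = 949.3
  N₂: 7403 (inert)
  CO₂: 0 + 3(226.4) = 679.1
  H₂O: 0 + 3(226.4) = 679.1
Total out = 9729 mol; y_N₂ = 7403 / 9729 = 0.7609.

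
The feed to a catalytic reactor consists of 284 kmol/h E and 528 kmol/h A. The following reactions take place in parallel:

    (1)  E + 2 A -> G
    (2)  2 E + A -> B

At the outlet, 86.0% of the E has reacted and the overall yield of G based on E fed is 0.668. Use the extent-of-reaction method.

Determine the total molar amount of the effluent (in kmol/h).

Yield of G: 1ξ₁ / 284 = 0.668 → ξ₁ = 189.7 kmol/h.
Conversion of E: 1ξ₁ + 2ξ₂ = 0.86 × 284 = 244.2 → ξ₂ = 27.26 kmol/h.
Outlet amounts (n = n₀ + Σ ν·ξ):
  E: 284 − 1(189.7) − 2(27.26) = 39.76
  A: 528 − 2(189.7) − 1(27.26) = 121.3
  G: 0 + 1(189.7) = 189.7
  B: 0 + 1(27.26) = 27.26
Total out = 39.76 + 121.3 + 189.7 + 27.26 = 378 kmol/h.

378 kmol/h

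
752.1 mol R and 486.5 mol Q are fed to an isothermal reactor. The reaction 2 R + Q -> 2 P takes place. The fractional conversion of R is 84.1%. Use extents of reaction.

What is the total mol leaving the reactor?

R reacted = 0.841 × 752.1 = 632.5 mol; ν_R = −2, so ξ = 632.5/2 = 316.3 mol.
Outlet amounts (n = n₀ + ν ξ):
  R: 752.1 − 2(316.3) = 119.6
  Q: 486.5 − 1(316.3) = 170.2
  P: 0 + 2(316.3) = 632.5
Total out = 119.6 + 170.2 + 632.5 = 922.3 mol.

922 mol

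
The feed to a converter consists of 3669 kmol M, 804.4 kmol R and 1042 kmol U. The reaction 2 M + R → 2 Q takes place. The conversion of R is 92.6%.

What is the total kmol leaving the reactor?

4770 kmol

R reacted = 0.926 × 804.4 = 744.9 kmol; ν_R = −1, so ξ = 744.9/1 = 744.9 kmol.
Outlet amounts (n = n₀ + ν ξ):
  M: 3669 − 2(744.9) = 2179
  R: 804.4 − 1(744.9) = 59.53
  Q: 0 + 2(744.9) = 1490
  U: 1042 (inert)
Total out = 2179 + 59.53 + 1490 + 1042 = 4771 kmol.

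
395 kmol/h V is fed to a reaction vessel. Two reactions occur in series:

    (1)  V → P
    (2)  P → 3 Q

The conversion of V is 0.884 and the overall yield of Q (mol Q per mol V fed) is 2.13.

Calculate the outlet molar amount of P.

Conversion of V: V consumed = 1ξ₁ = 0.884 × 395 → ξ₁ = 349.2 kmol/h.
Yield of Q: 3ξ₂ / 395 = 2.13 → ξ₂ = 280.4 kmol/h.
Outlet amounts (n = n₀ + Σ ν·ξ):
  V: 395 − 1(349.2) = 45.82
  P: 0 + 1(349.2) − 1(280.4) = 68.73
  Q: 0 + 3(280.4) = 841.3

68.7 kmol/h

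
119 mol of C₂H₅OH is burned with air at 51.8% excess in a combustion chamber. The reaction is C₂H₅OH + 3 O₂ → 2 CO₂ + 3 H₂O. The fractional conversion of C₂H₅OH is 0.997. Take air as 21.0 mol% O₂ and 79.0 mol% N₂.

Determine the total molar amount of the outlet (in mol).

2820 mol

Stoichiometric O₂ = 3 × 119 = 357 mol; O₂ fed = 357 × 1.518 = 541.9 mol.
N₂ fed = 541.9 × 79/21 = 2039 mol.
Fuel reacted = 0.997 × 119 → ξ = 118.6 mol.
Outlet (n = n₀ + ν ξ):
  C₂H₅OH: 119 − 1(118.6) = 0.357
  O₂: 541.9 − 3(118.6) = 186
  N₂: 2039 (inert)
  CO₂: 0 + 2(118.6) = 237.3
  H₂O: 0 + 3(118.6) = 355.9
Total out = 0.357 + 186 + 2039 + 237.3 + 355.9 = 2818 mol.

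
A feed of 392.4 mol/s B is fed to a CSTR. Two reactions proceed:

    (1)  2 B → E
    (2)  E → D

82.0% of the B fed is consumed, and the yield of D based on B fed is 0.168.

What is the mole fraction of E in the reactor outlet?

0.41

Conversion of B: B consumed = 2ξ₁ = 0.82 × 392.4 → ξ₁ = 160.9 mol/s.
Yield of D: 1ξ₂ / 392.4 = 0.168 → ξ₂ = 65.92 mol/s.
Outlet amounts (n = n₀ + Σ ν·ξ):
  B: 392.4 − 2(160.9) = 70.63
  E: 0 + 1(160.9) − 1(65.92) = 94.96
  D: 0 + 1(65.92) = 65.92
Total out = 231.5 mol/s; y_E = 94.96 / 231.5 = 0.4102.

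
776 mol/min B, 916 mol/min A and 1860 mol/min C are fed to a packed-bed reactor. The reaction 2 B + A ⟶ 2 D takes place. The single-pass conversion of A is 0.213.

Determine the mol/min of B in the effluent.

A reacted = 0.213 × 916 = 195.1 mol/min; ν_A = −1, so ξ = 195.1/1 = 195.1 mol/min.
Outlet amounts (n = n₀ + ν ξ):
  B: 776 − 2(195.1) = 385.8
  A: 916 − 1(195.1) = 720.9
  D: 0 + 2(195.1) = 390.2
  C: 1860 (inert)

386 mol/min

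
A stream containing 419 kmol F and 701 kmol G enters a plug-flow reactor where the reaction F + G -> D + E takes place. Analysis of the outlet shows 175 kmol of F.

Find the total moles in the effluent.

For F: n = n₀ − 1ξ → 175 = 419 − 1ξ, giving ξ = 244 kmol.
Outlet amounts (n = n₀ + ν ξ):
  F: 419 − 1(244) = 175
  G: 701 − 1(244) = 457
  D: 0 + 1(244) = 244
  E: 0 + 1(244) = 244
Total out = 175 + 457 + 244 + 244 = 1120 kmol.

1120 kmol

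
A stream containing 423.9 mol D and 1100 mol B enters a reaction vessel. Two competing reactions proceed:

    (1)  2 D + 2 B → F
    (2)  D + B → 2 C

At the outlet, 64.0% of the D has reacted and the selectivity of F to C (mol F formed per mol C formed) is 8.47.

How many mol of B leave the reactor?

Conversion of D: D consumed = 0.64 × 423.9 = 271.3 mol = 2ξ₁ + 1ξ₂.
Selectivity: 1ξ₁ / (2ξ₂) = 8.47 → ξ₁ = 16.94 ξ₂.
Substitute: (2·16.94 + 1) ξ₂ = 271.3 → ξ₂ = 7.778 mol, ξ₁ = 131.8 mol.
Outlet amounts (n = n₀ + Σ ν·ξ):
  D: 423.9 − 2(131.8) − 1(7.778) = 152.6
  B: 1100 − 2(131.8) − 1(7.778) = 828.7
  F: 0 + 1(131.8) = 131.8
  C: 0 + 2(7.778) = 15.56

829 mol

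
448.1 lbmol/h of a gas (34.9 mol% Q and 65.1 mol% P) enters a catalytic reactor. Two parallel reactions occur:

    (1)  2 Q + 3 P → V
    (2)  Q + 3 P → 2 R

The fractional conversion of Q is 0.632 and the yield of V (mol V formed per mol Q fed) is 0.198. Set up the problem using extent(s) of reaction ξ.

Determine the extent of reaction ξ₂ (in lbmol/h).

Yield of V: 1ξ₁ / 156.4 = 0.198 → ξ₁ = 30.96 lbmol/h.
Conversion of Q: 2ξ₁ + 1ξ₂ = 0.632 × 156.4 = 98.84 → ξ₂ = 36.91 lbmol/h.
Outlet amounts (n = n₀ + Σ ν·ξ):
  Q: 156.4 − 2(30.96) − 1(36.91) = 57.55
  P: 291.7 − 3(30.96) − 3(36.91) = 88.1
  V: 0 + 1(30.96) = 30.96
  R: 0 + 2(36.91) = 73.81

ξ₂ = 36.9 lbmol/h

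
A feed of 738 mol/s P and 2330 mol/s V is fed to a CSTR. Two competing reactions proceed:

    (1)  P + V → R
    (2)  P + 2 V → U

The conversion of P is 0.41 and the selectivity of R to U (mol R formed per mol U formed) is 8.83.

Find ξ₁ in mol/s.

Conversion of P: P consumed = 0.41 × 738 = 302.6 mol/s = 1ξ₁ + 1ξ₂.
Selectivity: 1ξ₁ / (1ξ₂) = 8.83 → ξ₁ = 8.83 ξ₂.
Substitute: (1·8.83 + 1) ξ₂ = 302.6 → ξ₂ = 30.78 mol/s, ξ₁ = 271.8 mol/s.
Outlet amounts (n = n₀ + Σ ν·ξ):
  P: 738 − 1(271.8) − 1(30.78) = 435.4
  V: 2330 − 1(271.8) − 2(30.78) = 1997
  R: 0 + 1(271.8) = 271.8
  U: 0 + 1(30.78) = 30.78

ξ₁ = 272 mol/s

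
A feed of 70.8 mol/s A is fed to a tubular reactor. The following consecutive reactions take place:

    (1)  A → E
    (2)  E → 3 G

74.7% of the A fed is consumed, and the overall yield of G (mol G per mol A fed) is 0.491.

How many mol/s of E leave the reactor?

41.3 mol/s

Conversion of A: A consumed = 1ξ₁ = 0.747 × 70.8 → ξ₁ = 52.89 mol/s.
Yield of G: 3ξ₂ / 70.8 = 0.491 → ξ₂ = 11.59 mol/s.
Outlet amounts (n = n₀ + Σ ν·ξ):
  A: 70.8 − 1(52.89) = 17.91
  E: 0 + 1(52.89) − 1(11.59) = 41.3
  G: 0 + 3(11.59) = 34.76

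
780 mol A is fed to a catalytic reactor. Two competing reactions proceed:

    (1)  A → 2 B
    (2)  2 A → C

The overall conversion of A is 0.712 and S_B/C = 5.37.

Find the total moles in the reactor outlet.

Conversion of A: A consumed = 0.712 × 780 = 555.4 mol = 1ξ₁ + 2ξ₂.
Selectivity: 2ξ₁ / (1ξ₂) = 5.37 → ξ₁ = 2.685 ξ₂.
Substitute: (1·2.685 + 2) ξ₂ = 555.4 → ξ₂ = 118.5 mol, ξ₁ = 318.3 mol.
Outlet amounts (n = n₀ + Σ ν·ξ):
  A: 780 − 1(318.3) − 2(118.5) = 224.6
  B: 0 + 2(318.3) = 636.6
  C: 0 + 1(118.5) = 118.5
Total out = 224.6 + 636.6 + 118.5 = 979.7 mol.

980 mol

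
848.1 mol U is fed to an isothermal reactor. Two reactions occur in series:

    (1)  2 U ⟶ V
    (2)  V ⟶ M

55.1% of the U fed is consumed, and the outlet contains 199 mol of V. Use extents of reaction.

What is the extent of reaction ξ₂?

Conversion of U: U consumed = 2ξ₁ = 0.551 × 848.1 → ξ₁ = 233.7 mol.
V balance: n_V = 0 + 1ξ₁ − 1ξ₂ = 199 → ξ₂ = (1·233.7 − 199)/1 = 34.65 mol.
Outlet amounts (n = n₀ + Σ ν·ξ):
  U: 848.1 − 2(233.7) = 380.8
  V: 0 + 1(233.7) − 1(34.65) = 199
  M: 0 + 1(34.65) = 34.65

ξ₂ = 34.7 mol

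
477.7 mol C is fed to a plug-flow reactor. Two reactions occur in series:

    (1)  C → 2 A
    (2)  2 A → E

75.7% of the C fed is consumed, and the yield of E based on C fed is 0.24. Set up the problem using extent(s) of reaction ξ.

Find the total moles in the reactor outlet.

725 mol

Conversion of C: C consumed = 1ξ₁ = 0.757 × 477.7 → ξ₁ = 361.6 mol.
Yield of E: 1ξ₂ / 477.7 = 0.24 → ξ₂ = 114.6 mol.
Outlet amounts (n = n₀ + Σ ν·ξ):
  C: 477.7 − 1(361.6) = 116.1
  A: 0 + 2(361.6) − 2(114.6) = 493.9
  E: 0 + 1(114.6) = 114.6
Total out = 116.1 + 493.9 + 114.6 = 724.7 mol.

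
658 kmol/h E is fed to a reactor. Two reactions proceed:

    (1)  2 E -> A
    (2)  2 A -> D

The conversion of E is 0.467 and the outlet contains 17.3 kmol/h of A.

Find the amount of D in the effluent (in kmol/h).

68.2 kmol/h

Conversion of E: E consumed = 2ξ₁ = 0.467 × 658 → ξ₁ = 153.6 kmol/h.
A balance: n_A = 0 + 1ξ₁ − 2ξ₂ = 17.3 → ξ₂ = (1·153.6 − 17.3)/2 = 68.17 kmol/h.
Outlet amounts (n = n₀ + Σ ν·ξ):
  E: 658 − 2(153.6) = 350.7
  A: 0 + 1(153.6) − 2(68.17) = 17.3
  D: 0 + 1(68.17) = 68.17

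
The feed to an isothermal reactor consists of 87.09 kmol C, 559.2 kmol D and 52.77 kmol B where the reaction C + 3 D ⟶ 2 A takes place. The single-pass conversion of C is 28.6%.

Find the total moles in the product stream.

649 kmol

C reacted = 0.286 × 87.09 = 24.91 kmol; ν_C = −1, so ξ = 24.91/1 = 24.91 kmol.
Outlet amounts (n = n₀ + ν ξ):
  C: 87.09 − 1(24.91) = 62.18
  D: 559.2 − 3(24.91) = 484.5
  A: 0 + 2(24.91) = 49.82
  B: 52.77 (inert)
Total out = 62.18 + 484.5 + 49.82 + 52.77 = 649.2 kmol.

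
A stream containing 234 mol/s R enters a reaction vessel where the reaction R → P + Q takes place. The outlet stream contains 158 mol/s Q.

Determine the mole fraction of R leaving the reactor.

0.194

For Q: n = n₀ + 1ξ → 158 = 0 + 1ξ, giving ξ = 158 mol/s.
Outlet amounts (n = n₀ + ν ξ):
  R: 234 − 1(158) = 76
  P: 0 + 1(158) = 158
  Q: 0 + 1(158) = 158
Total out = 392 mol/s; y_R = 76 / 392 = 0.1939.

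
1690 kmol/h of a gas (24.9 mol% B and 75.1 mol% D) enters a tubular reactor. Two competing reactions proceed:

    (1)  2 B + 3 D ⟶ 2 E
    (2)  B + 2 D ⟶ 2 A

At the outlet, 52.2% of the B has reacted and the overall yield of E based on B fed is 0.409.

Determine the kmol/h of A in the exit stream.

Yield of E: 2ξ₁ / 420.8 = 0.409 → ξ₁ = 86.06 kmol/h.
Conversion of B: 2ξ₁ + 1ξ₂ = 0.522 × 420.8 = 219.7 → ξ₂ = 47.55 kmol/h.
Outlet amounts (n = n₀ + Σ ν·ξ):
  B: 420.8 − 2(86.06) − 1(47.55) = 201.1
  D: 1269 − 3(86.06) − 2(47.55) = 915.9
  E: 0 + 2(86.06) = 172.1
  A: 0 + 2(47.55) = 95.1

95.1 kmol/h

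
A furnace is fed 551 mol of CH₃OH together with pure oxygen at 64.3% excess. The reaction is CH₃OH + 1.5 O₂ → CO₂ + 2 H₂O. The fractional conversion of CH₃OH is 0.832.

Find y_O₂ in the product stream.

Stoichiometric O₂ = 1.5 × 551 = 826.5 mol; O₂ fed = 826.5 × 1.643 = 1358 mol.
Fuel reacted = 0.832 × 551 → ξ = 458.4 mol.
Outlet (n = n₀ + ν ξ):
  CH₃OH: 551 − 1(458.4) = 92.57
  O₂: 1358 − 1.5(458.4) = 670.3
  CO₂: 0 + 1(458.4) = 458.4
  H₂O: 0 + 2(458.4) = 916.9
Total out = 2138 mol; y_O₂ = 670.3 / 2138 = 0.3135.

0.313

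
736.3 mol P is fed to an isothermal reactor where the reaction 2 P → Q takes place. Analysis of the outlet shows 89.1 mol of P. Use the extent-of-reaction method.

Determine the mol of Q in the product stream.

324 mol

For P: n = n₀ − 2ξ → 89.1 = 736.3 − 2ξ, giving ξ = 323.6 mol.
Outlet amounts (n = n₀ + ν ξ):
  P: 736.3 − 2(323.6) = 89.1
  Q: 0 + 1(323.6) = 323.6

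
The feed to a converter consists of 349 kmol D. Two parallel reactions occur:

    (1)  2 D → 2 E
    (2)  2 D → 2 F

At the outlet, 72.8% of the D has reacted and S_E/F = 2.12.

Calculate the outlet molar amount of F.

Conversion of D: D consumed = 0.728 × 349 = 254.1 kmol = 2ξ₁ + 2ξ₂.
Selectivity: 2ξ₁ / (2ξ₂) = 2.12 → ξ₁ = 2.12 ξ₂.
Substitute: (2·2.12 + 2) ξ₂ = 254.1 → ξ₂ = 40.72 kmol, ξ₁ = 86.32 kmol.
Outlet amounts (n = n₀ + Σ ν·ξ):
  D: 349 − 2(86.32) − 2(40.72) = 94.93
  E: 0 + 2(86.32) = 172.6
  F: 0 + 2(40.72) = 81.43

81.4 kmol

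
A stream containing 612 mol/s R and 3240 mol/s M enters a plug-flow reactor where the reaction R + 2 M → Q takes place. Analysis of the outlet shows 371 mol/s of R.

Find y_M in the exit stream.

For R: n = n₀ − 1ξ → 371 = 612 − 1ξ, giving ξ = 241 mol/s.
Outlet amounts (n = n₀ + ν ξ):
  R: 612 − 1(241) = 371
  M: 3240 − 2(241) = 2758
  Q: 0 + 1(241) = 241
Total out = 3370 mol/s; y_M = 2758 / 3370 = 0.8184.

0.818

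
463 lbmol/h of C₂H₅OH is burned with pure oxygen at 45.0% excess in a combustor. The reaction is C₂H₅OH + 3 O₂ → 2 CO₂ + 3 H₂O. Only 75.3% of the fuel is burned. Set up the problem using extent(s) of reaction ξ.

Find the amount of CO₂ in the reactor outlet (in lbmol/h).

Stoichiometric O₂ = 3 × 463 = 1389 lbmol/h; O₂ fed = 1389 × 1.450 = 2014 lbmol/h.
Fuel reacted = 0.753 × 463 → ξ = 348.6 lbmol/h.
Outlet (n = n₀ + ν ξ):
  C₂H₅OH: 463 − 1(348.6) = 114.4
  O₂: 2014 − 3(348.6) = 968.1
  CO₂: 0 + 2(348.6) = 697.3
  H₂O: 0 + 3(348.6) = 1046

697 lbmol/h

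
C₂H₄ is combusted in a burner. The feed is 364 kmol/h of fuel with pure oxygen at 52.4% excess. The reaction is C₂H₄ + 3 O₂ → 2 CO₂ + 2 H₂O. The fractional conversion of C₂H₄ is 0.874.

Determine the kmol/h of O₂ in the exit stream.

Stoichiometric O₂ = 3 × 364 = 1092 kmol/h; O₂ fed = 1092 × 1.524 = 1664 kmol/h.
Fuel reacted = 0.874 × 364 → ξ = 318.1 kmol/h.
Outlet (n = n₀ + ν ξ):
  C₂H₄: 364 − 1(318.1) = 45.86
  O₂: 1664 − 3(318.1) = 709.8
  CO₂: 0 + 2(318.1) = 636.3
  H₂O: 0 + 2(318.1) = 636.3

710 kmol/h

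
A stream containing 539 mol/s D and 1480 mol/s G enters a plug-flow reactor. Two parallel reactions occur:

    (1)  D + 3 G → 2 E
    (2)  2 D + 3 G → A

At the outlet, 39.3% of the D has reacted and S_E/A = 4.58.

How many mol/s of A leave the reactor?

49.4 mol/s

Conversion of D: D consumed = 0.393 × 539 = 211.8 mol/s = 1ξ₁ + 2ξ₂.
Selectivity: 2ξ₁ / (1ξ₂) = 4.58 → ξ₁ = 2.29 ξ₂.
Substitute: (1·2.29 + 2) ξ₂ = 211.8 → ξ₂ = 49.38 mol/s, ξ₁ = 113.1 mol/s.
Outlet amounts (n = n₀ + Σ ν·ξ):
  D: 539 − 1(113.1) − 2(49.38) = 327.2
  G: 1480 − 3(113.1) − 3(49.38) = 992.6
  E: 0 + 2(113.1) = 226.1
  A: 0 + 1(49.38) = 49.38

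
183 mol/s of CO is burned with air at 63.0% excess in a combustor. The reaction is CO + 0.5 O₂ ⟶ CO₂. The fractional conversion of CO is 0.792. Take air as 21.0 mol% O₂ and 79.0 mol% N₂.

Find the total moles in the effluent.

Stoichiometric O₂ = 0.5 × 183 = 91.5 mol/s; O₂ fed = 91.5 × 1.630 = 149.1 mol/s.
N₂ fed = 149.1 × 79/21 = 561.1 mol/s.
Fuel reacted = 0.792 × 183 → ξ = 144.9 mol/s.
Outlet (n = n₀ + ν ξ):
  CO: 183 − 1(144.9) = 38.06
  O₂: 149.1 − 0.5(144.9) = 76.68
  N₂: 561.1 (inert)
  CO₂: 0 + 1(144.9) = 144.9
Total out = 38.06 + 76.68 + 561.1 + 144.9 = 820.7 mol/s.

821 mol/s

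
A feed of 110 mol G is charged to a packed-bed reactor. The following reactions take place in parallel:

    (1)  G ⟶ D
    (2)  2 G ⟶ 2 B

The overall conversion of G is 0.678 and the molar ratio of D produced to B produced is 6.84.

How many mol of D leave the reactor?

65.1 mol

Conversion of G: G consumed = 0.678 × 110 = 74.58 mol = 1ξ₁ + 2ξ₂.
Selectivity: 1ξ₁ / (2ξ₂) = 6.84 → ξ₁ = 13.68 ξ₂.
Substitute: (1·13.68 + 2) ξ₂ = 74.58 → ξ₂ = 4.756 mol, ξ₁ = 65.07 mol.
Outlet amounts (n = n₀ + Σ ν·ξ):
  G: 110 − 1(65.07) − 2(4.756) = 35.42
  D: 0 + 1(65.07) = 65.07
  B: 0 + 2(4.756) = 9.513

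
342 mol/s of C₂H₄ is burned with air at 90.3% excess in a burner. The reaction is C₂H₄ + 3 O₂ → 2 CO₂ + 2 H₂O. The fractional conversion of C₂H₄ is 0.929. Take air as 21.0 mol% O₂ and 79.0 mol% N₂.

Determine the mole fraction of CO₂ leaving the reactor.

0.0659

Stoichiometric O₂ = 3 × 342 = 1026 mol/s; O₂ fed = 1026 × 1.903 = 1952 mol/s.
N₂ fed = 1952 × 79/21 = 7345 mol/s.
Fuel reacted = 0.929 × 342 → ξ = 317.7 mol/s.
Outlet (n = n₀ + ν ξ):
  C₂H₄: 342 − 1(317.7) = 24.28
  O₂: 1952 − 3(317.7) = 999.3
  N₂: 7345 (inert)
  CO₂: 0 + 2(317.7) = 635.4
  H₂O: 0 + 2(317.7) = 635.4
Total out = 9640 mol/s; y_CO₂ = 635.4 / 9640 = 0.06592.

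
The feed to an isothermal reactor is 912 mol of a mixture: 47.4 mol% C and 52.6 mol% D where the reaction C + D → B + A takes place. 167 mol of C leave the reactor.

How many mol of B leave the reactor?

For C: n = n₀ − 1ξ → 167 = 432.3 − 1ξ, giving ξ = 265.3 mol.
Outlet amounts (n = n₀ + ν ξ):
  C: 432.3 − 1(265.3) = 167
  D: 479.7 − 1(265.3) = 214.4
  B: 0 + 1(265.3) = 265.3
  A: 0 + 1(265.3) = 265.3

265 mol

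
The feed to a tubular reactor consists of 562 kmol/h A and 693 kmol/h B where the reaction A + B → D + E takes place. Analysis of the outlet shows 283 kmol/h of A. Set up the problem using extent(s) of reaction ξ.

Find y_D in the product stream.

0.222

For A: n = n₀ − 1ξ → 283 = 562 − 1ξ, giving ξ = 279 kmol/h.
Outlet amounts (n = n₀ + ν ξ):
  A: 562 − 1(279) = 283
  B: 693 − 1(279) = 414
  D: 0 + 1(279) = 279
  E: 0 + 1(279) = 279
Total out = 1255 kmol/h; y_D = 279 / 1255 = 0.2223.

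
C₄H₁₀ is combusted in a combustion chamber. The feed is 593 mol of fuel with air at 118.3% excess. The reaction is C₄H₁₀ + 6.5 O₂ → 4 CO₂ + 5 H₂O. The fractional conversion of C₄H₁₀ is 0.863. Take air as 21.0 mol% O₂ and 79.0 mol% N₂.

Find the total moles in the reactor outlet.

Stoichiometric O₂ = 6.5 × 593 = 3854 mol; O₂ fed = 3854 × 2.183 = 8414 mol.
N₂ fed = 8414 × 79/21 = 31650 mol.
Fuel reacted = 0.863 × 593 → ξ = 511.8 mol.
Outlet (n = n₀ + ν ξ):
  C₄H₁₀: 593 − 1(511.8) = 81.24
  O₂: 8414 − 6.5(511.8) = 5088
  N₂: 31650 (inert)
  CO₂: 0 + 4(511.8) = 2047
  H₂O: 0 + 5(511.8) = 2559
Total out = 81.24 + 5088 + 31650 + 2047 + 2559 = 41430 mol.

41400 mol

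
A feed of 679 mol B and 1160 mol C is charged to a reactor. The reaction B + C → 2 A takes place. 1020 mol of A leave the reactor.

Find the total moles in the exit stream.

For A: n = n₀ + 2ξ → 1020 = 0 + 2ξ, giving ξ = 510 mol.
Outlet amounts (n = n₀ + ν ξ):
  B: 679 − 1(510) = 169
  C: 1160 − 1(510) = 650
  A: 0 + 2(510) = 1020
Total out = 169 + 650 + 1020 = 1839 mol.

1840 mol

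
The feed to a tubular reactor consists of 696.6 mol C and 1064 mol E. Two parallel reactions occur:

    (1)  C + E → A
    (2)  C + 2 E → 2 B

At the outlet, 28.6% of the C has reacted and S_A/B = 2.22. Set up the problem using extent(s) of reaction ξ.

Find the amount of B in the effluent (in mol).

73.2 mol

Conversion of C: C consumed = 0.286 × 696.6 = 199.2 mol = 1ξ₁ + 1ξ₂.
Selectivity: 1ξ₁ / (2ξ₂) = 2.22 → ξ₁ = 4.44 ξ₂.
Substitute: (1·4.44 + 1) ξ₂ = 199.2 → ξ₂ = 36.62 mol, ξ₁ = 162.6 mol.
Outlet amounts (n = n₀ + Σ ν·ξ):
  C: 696.6 − 1(162.6) − 1(36.62) = 497.4
  E: 1064 − 1(162.6) − 2(36.62) = 828.1
  A: 0 + 1(162.6) = 162.6
  B: 0 + 2(36.62) = 73.25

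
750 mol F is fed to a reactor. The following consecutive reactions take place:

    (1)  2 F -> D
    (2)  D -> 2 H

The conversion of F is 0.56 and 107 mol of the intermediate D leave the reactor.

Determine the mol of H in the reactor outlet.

206 mol

Conversion of F: F consumed = 2ξ₁ = 0.56 × 750 → ξ₁ = 210 mol.
D balance: n_D = 0 + 1ξ₁ − 1ξ₂ = 107 → ξ₂ = (1·210 − 107)/1 = 103 mol.
Outlet amounts (n = n₀ + Σ ν·ξ):
  F: 750 − 2(210) = 330
  D: 0 + 1(210) − 1(103) = 107
  H: 0 + 2(103) = 206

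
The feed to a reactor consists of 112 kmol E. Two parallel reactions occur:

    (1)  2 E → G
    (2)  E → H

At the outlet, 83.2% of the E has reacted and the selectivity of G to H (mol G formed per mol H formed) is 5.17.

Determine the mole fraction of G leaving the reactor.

Conversion of E: E consumed = 0.832 × 112 = 93.18 kmol = 2ξ₁ + 1ξ₂.
Selectivity: 1ξ₁ / (1ξ₂) = 5.17 → ξ₁ = 5.17 ξ₂.
Substitute: (2·5.17 + 1) ξ₂ = 93.18 → ξ₂ = 8.217 kmol, ξ₁ = 42.48 kmol.
Outlet amounts (n = n₀ + Σ ν·ξ):
  E: 112 − 2(42.48) − 1(8.217) = 18.82
  G: 0 + 1(42.48) = 42.48
  H: 0 + 1(8.217) = 8.217
Total out = 69.52 kmol; y_G = 42.48 / 69.52 = 0.6111.

0.611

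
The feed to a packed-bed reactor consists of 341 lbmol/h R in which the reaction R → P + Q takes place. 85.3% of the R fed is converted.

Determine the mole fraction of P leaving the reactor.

0.46

R reacted = 0.853 × 341 = 290.9 lbmol/h; ν_R = −1, so ξ = 290.9/1 = 290.9 lbmol/h.
Outlet amounts (n = n₀ + ν ξ):
  R: 341 − 1(290.9) = 50.13
  P: 0 + 1(290.9) = 290.9
  Q: 0 + 1(290.9) = 290.9
Total out = 631.9 lbmol/h; y_P = 290.9 / 631.9 = 0.4603.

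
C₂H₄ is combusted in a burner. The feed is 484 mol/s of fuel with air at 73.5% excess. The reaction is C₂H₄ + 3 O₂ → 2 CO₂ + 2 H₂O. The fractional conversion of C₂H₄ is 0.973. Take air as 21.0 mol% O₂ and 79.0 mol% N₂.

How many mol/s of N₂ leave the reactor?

Stoichiometric O₂ = 3 × 484 = 1452 mol/s; O₂ fed = 1452 × 1.735 = 2519 mol/s.
N₂ fed = 2519 × 79/21 = 9477 mol/s.
Fuel reacted = 0.973 × 484 → ξ = 470.9 mol/s.
Outlet (n = n₀ + ν ξ):
  C₂H₄: 484 − 1(470.9) = 13.07
  O₂: 2519 − 3(470.9) = 1106
  N₂: 9477 (inert)
  CO₂: 0 + 2(470.9) = 941.9
  H₂O: 0 + 2(470.9) = 941.9

9480 mol/s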